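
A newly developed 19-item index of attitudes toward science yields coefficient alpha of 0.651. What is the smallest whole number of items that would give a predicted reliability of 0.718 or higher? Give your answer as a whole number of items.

n = 0.718(1 − 0.651) / [0.651(1 − 0.718)]
  = 0.250582 / 0.183582 = 1.3650
So the test needs 1.3650 × 19 ≈ 25.93 items; rounding up, 26.

26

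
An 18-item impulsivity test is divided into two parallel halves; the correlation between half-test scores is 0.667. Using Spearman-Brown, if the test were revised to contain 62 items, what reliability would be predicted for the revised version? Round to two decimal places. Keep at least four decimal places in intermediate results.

0.93

First correct the split-half correlation to full-test reliability: r_full = 2 × 0.667 / (1 + 0.667) ≈ 0.8002
Then adjust to 62 items: n = 62/18 = 3.4444
r_new = n·r_full / (1 + (n − 1)·r_full) = 2.7562 / 2.9560 ≈ 0.9324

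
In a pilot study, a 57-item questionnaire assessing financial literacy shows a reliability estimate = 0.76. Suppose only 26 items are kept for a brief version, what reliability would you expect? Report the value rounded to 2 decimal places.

n = 26/57 = 0.4561
By Spearman-Brown, r_new = n r / (1 + (n − 1) r).
r_new = 0.4561·0.76 / [1 + (0.4561 − 1)·0.76]
     = 0.3466 / 0.5866 = 0.5909

0.59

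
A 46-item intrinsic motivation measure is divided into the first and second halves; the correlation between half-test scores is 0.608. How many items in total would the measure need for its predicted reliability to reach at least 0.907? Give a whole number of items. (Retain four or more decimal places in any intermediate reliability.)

145

r_full = 2(0.608)/(1 + 0.608) = 0.7562
Solve Spearman-Brown for n: n = 0.907(1 − 0.7562) / [0.7562(1 − 0.907)] = 3.1443
Items = 3.1443 × 46 ≈ 144.64 → 145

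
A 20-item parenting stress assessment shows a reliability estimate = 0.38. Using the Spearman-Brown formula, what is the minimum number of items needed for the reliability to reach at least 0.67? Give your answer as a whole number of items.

67

n = 0.67 × (1 − 0.38) / [ 0.38 × (1 − 0.67) ]
n = 0.4154 / 0.1254 ≈ 3.3126
Items needed = n × 20 = 3.3126 × 20 ≈ 66.25 → round up to 67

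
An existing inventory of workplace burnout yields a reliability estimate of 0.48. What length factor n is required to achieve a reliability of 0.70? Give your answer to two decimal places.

2.53

n = 0.70(1 − 0.48) / [0.48(1 − 0.70)]
n = 0.3640 / 0.1440 ≈ 2.5278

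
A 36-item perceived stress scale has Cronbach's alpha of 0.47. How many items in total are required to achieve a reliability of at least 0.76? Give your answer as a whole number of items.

n = [0.76 × 0.53] / [0.47 × 0.24]
  = 0.4028 / 0.1128 = 3.5709
Items needed = n × 36 = 3.5709 × 36 ≈ 128.55 → round up to 129

129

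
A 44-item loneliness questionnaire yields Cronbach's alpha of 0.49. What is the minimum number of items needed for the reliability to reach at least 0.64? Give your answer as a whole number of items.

n = [0.64 × 0.51] / [0.49 × 0.36]
  = 0.3264 / 0.1764 = 1.8503
1.8503 × 44 = 81.41 → 82 items

82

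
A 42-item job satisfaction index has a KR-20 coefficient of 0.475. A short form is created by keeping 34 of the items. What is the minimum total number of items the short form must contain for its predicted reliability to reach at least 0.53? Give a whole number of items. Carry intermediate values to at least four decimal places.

53

First, r for the 34-item form: n = 34/42 = 0.8095, so r_34 = 0.8095·0.475/(1 + (0.8095 − 1)·0.475) = 0.4228
Then solve for n' with r_old = 0.4228, r_target = 0.53: n' = 0.53(1 − 0.4228)/[0.4228(1 − 0.53)] = 1.5395
Total items = 1.5395 × 34 = 52.34, rounded up to 53.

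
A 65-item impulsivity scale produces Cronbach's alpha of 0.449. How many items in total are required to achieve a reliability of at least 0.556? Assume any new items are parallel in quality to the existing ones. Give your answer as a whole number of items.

100

Spearman-Brown solved for the length factor n:
n = r_target (1 − r_old) / [ r_old (1 − r_target) ]
n = 0.556(1 − 0.449) / [0.449(1 − 0.556)]
  = 0.306356 / 0.199356 = 1.5367
So the test needs 1.5367 × 65 ≈ 99.89 items; rounding up, 100.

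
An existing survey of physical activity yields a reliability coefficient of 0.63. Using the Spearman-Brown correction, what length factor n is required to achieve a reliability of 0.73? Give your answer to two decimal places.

1.59

Rearranging the Spearman-Brown formula for n,
n = r*(1 − r) / [ r (1 − r*) ]
n = 0.73(1 − 0.63) / [0.63(1 − 0.73)]
  = 0.2701 / 0.1701 = 1.5879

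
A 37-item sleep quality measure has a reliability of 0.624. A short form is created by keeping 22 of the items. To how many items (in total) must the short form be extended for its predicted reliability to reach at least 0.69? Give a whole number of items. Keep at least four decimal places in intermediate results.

First, r for the 22-item form: n = 22/37 = 0.5946, so r_22 = 0.5946·0.624/(1 + (0.5946 − 1)·0.624) = 0.4967
Length factor from the short form to reach 0.69: n' = 0.69(1 − 0.4967) / [0.4967(1 − 0.69)] ≈ 2.2554
Total items = 2.2554 × 22 = 49.62, rounded up to 50.

50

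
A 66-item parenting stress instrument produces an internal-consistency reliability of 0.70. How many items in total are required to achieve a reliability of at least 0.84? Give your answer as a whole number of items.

149

Spearman-Brown solved for the length factor n:
n = r_target (1 − r_old) / [ r_old (1 − r_target) ]
n = [0.84 × 0.30] / [0.70 × 0.16]
  = 0.2520 / 0.1120 = 2.2500
So the test needs 2.2500 × 66 ≈ 148.50 items; rounding up, 149.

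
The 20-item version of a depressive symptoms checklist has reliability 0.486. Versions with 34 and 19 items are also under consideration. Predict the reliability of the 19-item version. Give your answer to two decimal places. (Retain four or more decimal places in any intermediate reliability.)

0.47

The 34-item form is not needed; work directly from the 20-item form with n = 19/20 = 0.9500.
r_{19} = n·r / (1 + (n − 1)·r) = 0.4617 / 0.9757 ≈ 0.4732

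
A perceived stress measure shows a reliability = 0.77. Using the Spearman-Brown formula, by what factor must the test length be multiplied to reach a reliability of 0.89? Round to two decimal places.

n = 0.89 × (1 − 0.77) / [ 0.77 × (1 − 0.89) ]
  = 0.2047 / 0.0847 = 2.4168

2.42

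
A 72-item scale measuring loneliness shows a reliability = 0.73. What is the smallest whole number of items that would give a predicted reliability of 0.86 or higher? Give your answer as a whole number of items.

164

n = [0.86 × 0.27] / [0.73 × 0.14]
  = 0.2322 / 0.1022 = 2.2720
2.2720 × 72 = 163.58 → 164 items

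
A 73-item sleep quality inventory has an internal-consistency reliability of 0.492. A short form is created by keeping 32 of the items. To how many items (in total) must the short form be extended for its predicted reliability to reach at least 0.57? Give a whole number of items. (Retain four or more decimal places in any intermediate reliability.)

100

First, r for the 32-item form: n = 32/73 = 0.4384, so r_32 = 0.4384·0.492/(1 + (0.4384 − 1)·0.492) = 0.2980
Then solve for n' with r_old = 0.2980, r_target = 0.57: n' = 0.57(1 − 0.2980)/[0.2980(1 − 0.57)] = 3.1227
Total items = 3.1227 × 32 = 99.93, rounded up to 100.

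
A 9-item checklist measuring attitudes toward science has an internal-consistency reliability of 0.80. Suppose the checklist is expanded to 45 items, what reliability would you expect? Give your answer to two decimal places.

The new length is 45/9 = 5 times the old.
Spearman-Brown: r_new = n·r / (1 + (n − 1)·r)
r_new = 5·0.80 / [1 + (5 − 1)·0.80]
     = 4.0000 / 4.2000 = 0.9524

0.95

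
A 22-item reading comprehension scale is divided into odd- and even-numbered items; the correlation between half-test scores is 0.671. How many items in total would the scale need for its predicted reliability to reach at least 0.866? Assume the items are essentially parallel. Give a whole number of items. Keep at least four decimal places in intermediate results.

Corrected full-test reliability: r_full = 2 × 0.671 / (1 + 0.671) ≈ 0.8031
n = r_tgt(1 − r_full) / [r_full(1 − r_tgt)] = 0.866 × 0.1969 / (0.8031 × 0.134) ≈ 1.5845
Items = 1.5845 × 22 ≈ 34.86 → 35

35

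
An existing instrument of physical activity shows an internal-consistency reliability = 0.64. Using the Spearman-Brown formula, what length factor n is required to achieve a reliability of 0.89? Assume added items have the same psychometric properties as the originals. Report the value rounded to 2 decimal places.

4.55

Spearman-Brown solved for the length factor n:
n = r*(1 − r) / [ r (1 − r*) ]
n = 0.89 × (1 − 0.64) / [ 0.64 × (1 − 0.89) ]
n = 0.3204 / 0.0704 ≈ 4.5511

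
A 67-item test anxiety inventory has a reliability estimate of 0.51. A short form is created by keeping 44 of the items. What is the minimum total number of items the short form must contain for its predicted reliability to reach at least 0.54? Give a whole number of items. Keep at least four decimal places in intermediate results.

76

First, r for the 44-item form: n = 44/67 = 0.6567, so r_44 = 0.6567·0.51/(1 + (0.6567 − 1)·0.51) = 0.4060
Length factor from the short form to reach 0.54: n' = 0.54(1 − 0.4060) / [0.4060(1 − 0.54)] ≈ 1.7175
Items = 1.7175 × 44 ≈ 75.57 → 76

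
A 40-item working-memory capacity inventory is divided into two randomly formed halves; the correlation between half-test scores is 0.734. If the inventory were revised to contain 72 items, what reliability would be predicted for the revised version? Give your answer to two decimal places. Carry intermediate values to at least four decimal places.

0.91

First correct the split-half correlation to full-test reliability: r_full = 2 × 0.734 / (1 + 0.734) ≈ 0.8466
Then adjust to 72 items: n = 72/40 = 1.8000
r_new = n·r_full / (1 + (n − 1)·r_full) = 1.5239 / 1.6773 ≈ 0.9085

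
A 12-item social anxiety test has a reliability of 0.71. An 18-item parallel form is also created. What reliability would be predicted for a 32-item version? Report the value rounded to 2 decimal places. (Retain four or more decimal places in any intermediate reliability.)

0.87

The 18-item form is not needed; work directly from the 12-item form with n = 32/12 = 2.6667.
r_{32} = n·r / (1 + (n − 1)·r) = 1.8934 / 2.1834 ≈ 0.8672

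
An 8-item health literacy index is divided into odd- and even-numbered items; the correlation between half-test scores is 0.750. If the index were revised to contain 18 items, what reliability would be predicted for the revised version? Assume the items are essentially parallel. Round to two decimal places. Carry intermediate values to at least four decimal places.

Full-test reliability from the split-half r: r_full = 2(0.750)/(1 + 0.750) = 0.8571
Length factor from 8 to 18 items: n = 18/8 = 2.2500
r_new = n·r_full / (1 + (n − 1)·r_full) = 1.9285 / 2.0714 ≈ 0.9310

0.93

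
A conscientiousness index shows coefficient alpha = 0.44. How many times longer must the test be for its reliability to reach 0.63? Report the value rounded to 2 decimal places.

2.17

Rearranging the Spearman-Brown formula for n,
n = r_target (1 − r_old) / [ r_old (1 − r_target) ]
n = 0.63(1 − 0.44) / [0.44(1 − 0.63)]
n = 0.3528 / 0.1628 ≈ 2.1671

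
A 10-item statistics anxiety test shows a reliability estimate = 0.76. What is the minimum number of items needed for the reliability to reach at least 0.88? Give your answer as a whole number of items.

Spearman-Brown solved for the length factor n:
n = r*(1 − r) / [ r (1 − r*) ]
n = [0.88 × 0.24] / [0.76 × 0.12]
n = 0.2112 / 0.0912 ≈ 2.3158
So the test needs 2.3158 × 10 ≈ 23.16 items; rounding up, 24.

24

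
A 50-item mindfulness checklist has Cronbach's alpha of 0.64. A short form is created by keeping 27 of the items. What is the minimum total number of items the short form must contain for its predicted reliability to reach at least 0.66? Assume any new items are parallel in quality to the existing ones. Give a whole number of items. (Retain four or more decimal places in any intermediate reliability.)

55

Short-form reliability: n = 27/50 = 0.5400; r_27 = n·r/(1+(n−1)r) ≈ 0.4898
Length factor from the short form to reach 0.66: n' = 0.66(1 − 0.4898) / [0.4898(1 − 0.66)] ≈ 2.0220
Total items = 2.0220 × 27 = 54.59, rounded up to 55.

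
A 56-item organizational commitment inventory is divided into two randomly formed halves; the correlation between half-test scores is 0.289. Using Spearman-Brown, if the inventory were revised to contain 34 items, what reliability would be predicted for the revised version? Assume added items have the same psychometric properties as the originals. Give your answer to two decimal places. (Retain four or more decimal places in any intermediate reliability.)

0.33

Spearman-Brown correction (n = 2): r_full = 2·0.289/(1 + 0.289) = 0.4484
Length factor from 56 to 34 items: n = 34/56 = 0.6071
r_new = n·r_full / (1 + (n − 1)·r_full) = 0.2722 / 0.8238 ≈ 0.3304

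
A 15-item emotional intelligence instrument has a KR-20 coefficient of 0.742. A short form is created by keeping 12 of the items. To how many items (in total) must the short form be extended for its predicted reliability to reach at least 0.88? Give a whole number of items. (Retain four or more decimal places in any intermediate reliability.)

First, r for the 12-item form: n = 12/15 = 0.8000, so r_12 = 0.8000·0.742/(1 + (0.8000 − 1)·0.742) = 0.6970
Length factor from the short form to reach 0.88: n' = 0.88(1 − 0.6970) / [0.6970(1 − 0.88)] ≈ 3.1879
Total items = 3.1879 × 12 = 38.25, rounded up to 39.

39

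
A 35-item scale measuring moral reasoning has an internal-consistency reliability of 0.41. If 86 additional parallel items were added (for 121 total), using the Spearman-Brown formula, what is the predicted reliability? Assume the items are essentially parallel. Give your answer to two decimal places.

The new length is 121/35 = 3.4571 times the old.
r_new = 3.4571·0.41 / [1 + (3.4571 − 1)·0.41]
     = 1.4174 / 2.0074 = 0.7061

0.71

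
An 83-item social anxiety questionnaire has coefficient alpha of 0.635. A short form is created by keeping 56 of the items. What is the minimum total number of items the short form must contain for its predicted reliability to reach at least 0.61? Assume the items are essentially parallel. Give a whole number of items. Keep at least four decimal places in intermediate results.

75

Short-form reliability: n = 56/83 = 0.6747; r_56 = n·r/(1+(n−1)r) ≈ 0.5400
Length factor from the short form to reach 0.61: n' = 0.61(1 − 0.5400) / [0.5400(1 − 0.61)] ≈ 1.3324
Total items = 1.3324 × 56 = 74.61, rounded up to 75.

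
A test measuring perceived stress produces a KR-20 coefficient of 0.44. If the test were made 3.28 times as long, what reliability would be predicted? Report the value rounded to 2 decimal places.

0.72

Spearman-Brown: r_new = n·r / (1 + (n − 1)·r)
r_new = 3.28·0.44 / [1 + (3.28 − 1)·0.44]
r_new = 1.4432 / 2.0032 ≈ 0.7204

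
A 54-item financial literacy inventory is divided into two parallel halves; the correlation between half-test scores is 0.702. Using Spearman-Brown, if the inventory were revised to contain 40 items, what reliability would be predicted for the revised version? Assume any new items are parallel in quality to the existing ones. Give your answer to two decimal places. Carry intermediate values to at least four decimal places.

Spearman-Brown correction (n = 2): r_full = 2·0.702/(1 + 0.702) = 0.8249
Then adjust to 40 items: n = 40/54 = 0.7407
r_new = n·r_full / (1 + (n − 1)·r_full) = 0.6110 / 0.7861 ≈ 0.7773

0.78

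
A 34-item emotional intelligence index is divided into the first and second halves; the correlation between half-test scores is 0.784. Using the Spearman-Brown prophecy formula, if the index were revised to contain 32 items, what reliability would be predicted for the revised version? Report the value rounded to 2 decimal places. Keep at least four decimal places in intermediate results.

First correct the split-half correlation to full-test reliability: r_full = 2 × 0.784 / (1 + 0.784) ≈ 0.8789
Then adjust to 32 items: n = 32/34 = 0.9412
r_new = n·r_full / (1 + (n − 1)·r_full) = 0.8272 / 0.9483 ≈ 0.8723

0.87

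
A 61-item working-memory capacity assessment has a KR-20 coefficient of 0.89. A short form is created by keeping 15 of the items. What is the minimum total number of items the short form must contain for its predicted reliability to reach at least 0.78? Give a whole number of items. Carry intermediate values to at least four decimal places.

Short-form reliability: n = 15/61 = 0.2459; r_15 = n·r/(1+(n−1)r) ≈ 0.6655
Length factor from the short form to reach 0.78: n' = 0.78(1 − 0.6655) / [0.6655(1 − 0.78)] ≈ 1.7821
Items = 1.7821 × 15 ≈ 26.73 → 27

27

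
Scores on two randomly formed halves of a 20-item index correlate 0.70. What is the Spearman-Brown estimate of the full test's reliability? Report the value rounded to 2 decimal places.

0.82

Apply the Spearman-Brown correction with n = 2:
r_full = 2r_hh / (1 + r_hh) = 2 × 0.70 / (1 + 0.70)
       = 1.4000 / 1.7000 = 0.8235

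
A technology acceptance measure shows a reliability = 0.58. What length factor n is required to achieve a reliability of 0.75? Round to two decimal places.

n = 0.75 × (1 − 0.58) / [ 0.58 × (1 − 0.75) ]
n = 0.3150 / 0.1450 ≈ 2.1724

2.17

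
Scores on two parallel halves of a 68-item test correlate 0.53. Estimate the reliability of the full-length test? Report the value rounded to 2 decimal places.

0.69

The full test is twice the length of either half (n = 2).
r_full = 2(0.53) / (1 + 0.53)
       = 1.0600 / 1.5300 = 0.6928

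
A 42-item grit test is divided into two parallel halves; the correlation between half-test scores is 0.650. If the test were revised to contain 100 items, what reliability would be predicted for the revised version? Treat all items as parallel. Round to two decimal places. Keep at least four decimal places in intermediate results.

0.90

Spearman-Brown correction (n = 2): r_full = 2·0.650/(1 + 0.650) = 0.7879
Then adjust to 100 items: n = 100/42 = 2.3810
r_new = n·r_full / (1 + (n − 1)·r_full) = 1.8760 / 2.0881 ≈ 0.8984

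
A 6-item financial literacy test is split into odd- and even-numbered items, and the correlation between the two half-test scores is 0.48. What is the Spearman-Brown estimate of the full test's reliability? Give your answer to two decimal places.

The full test is twice the length of either half (n = 2).
r_full = 2(0.48) / (1 + 0.48)
       = 0.9600 / 1.4800 = 0.6486

0.65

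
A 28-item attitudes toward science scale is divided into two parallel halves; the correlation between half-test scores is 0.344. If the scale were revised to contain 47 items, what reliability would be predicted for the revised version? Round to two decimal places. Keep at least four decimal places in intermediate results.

Full-test reliability from the split-half r: r_full = 2(0.344)/(1 + 0.344) = 0.5119
Then adjust to 47 items: n = 47/28 = 1.6786
r_new = n·r_full / (1 + (n − 1)·r_full) = 0.8593 / 1.3474 ≈ 0.6377

0.64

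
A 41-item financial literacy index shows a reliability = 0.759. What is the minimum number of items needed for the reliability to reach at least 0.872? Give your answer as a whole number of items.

Rearranging the Spearman-Brown formula for n,
n = r_target (1 − r_old) / [ r_old (1 − r_target) ]
n = 0.872(1 − 0.759) / [0.759(1 − 0.872)]
  = 0.210152 / 0.097152 = 2.1631
Items needed = n × 41 = 2.1631 × 41 ≈ 88.69 → round up to 89

89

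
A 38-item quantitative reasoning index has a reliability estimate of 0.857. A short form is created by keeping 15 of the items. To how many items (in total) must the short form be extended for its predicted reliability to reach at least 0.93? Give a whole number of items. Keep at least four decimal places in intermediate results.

85

First, r for the 15-item form: n = 15/38 = 0.3947, so r_15 = 0.3947·0.857/(1 + (0.3947 − 1)·0.857) = 0.7029
Length factor from the short form to reach 0.93: n' = 0.93(1 − 0.7029) / [0.7029(1 − 0.93)] ≈ 5.6156
Total items = 5.6156 × 15 = 84.23, rounded up to 85.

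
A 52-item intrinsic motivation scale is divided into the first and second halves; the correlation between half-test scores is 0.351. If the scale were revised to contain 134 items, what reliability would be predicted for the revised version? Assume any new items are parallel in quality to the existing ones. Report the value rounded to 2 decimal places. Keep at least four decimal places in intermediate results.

0.74

Spearman-Brown correction (n = 2): r_full = 2·0.351/(1 + 0.351) = 0.5196
Length factor from 52 to 134 items: n = 134/52 = 2.5769
r_new = n·r_full / (1 + (n − 1)·r_full) = 1.3390 / 1.8194 ≈ 0.7360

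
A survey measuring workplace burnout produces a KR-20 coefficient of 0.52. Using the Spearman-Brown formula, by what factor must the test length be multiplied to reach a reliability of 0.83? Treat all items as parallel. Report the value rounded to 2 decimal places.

n = [0.83 × 0.48] / [0.52 × 0.17]
  = 0.3984 / 0.0884 = 4.5068

4.51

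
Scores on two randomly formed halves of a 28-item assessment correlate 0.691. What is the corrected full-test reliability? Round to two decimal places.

r_full = 2(0.691) / (1 + 0.691)
r_full = 1.3820 / 1.6910 ≈ 0.8173

0.82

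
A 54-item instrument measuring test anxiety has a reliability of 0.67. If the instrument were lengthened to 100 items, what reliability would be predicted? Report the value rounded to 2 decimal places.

0.79

n = 100/54 = 1.8519
By Spearman-Brown, r_new = n r / (1 + (n − 1) r).
r_new = (1.8519 × 0.67) / (1 + (1.8519 − 1) × 0.67)
r_new = 1.2408 / 1.5708 ≈ 0.7899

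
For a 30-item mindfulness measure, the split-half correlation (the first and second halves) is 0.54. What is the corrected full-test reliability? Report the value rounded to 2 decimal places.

The full test is twice the length of either half (n = 2).
r_full = 2r_hh / (1 + r_hh) = 2 × 0.54 / (1 + 0.54)
r_full = 1.0800 / 1.5400 ≈ 0.7013

0.70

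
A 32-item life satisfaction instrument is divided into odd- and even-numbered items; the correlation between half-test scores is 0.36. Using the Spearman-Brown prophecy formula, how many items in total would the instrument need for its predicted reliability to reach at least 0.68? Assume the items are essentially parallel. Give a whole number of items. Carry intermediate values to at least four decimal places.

61

r_full = 2(0.36)/(1 + 0.36) = 0.5294
n = r_tgt(1 − r_full) / [r_full(1 − r_tgt)] = 0.68 × 0.4706 / (0.5294 × 0.32) ≈ 1.8890
Required items = 1.8890 × 32 = 60.45, so 61 items.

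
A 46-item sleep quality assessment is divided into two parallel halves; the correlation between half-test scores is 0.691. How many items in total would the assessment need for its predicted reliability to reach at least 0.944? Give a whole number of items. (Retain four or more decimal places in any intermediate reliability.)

r_full = 2(0.691)/(1 + 0.691) = 0.8173
n = r_tgt(1 − r_full) / [r_full(1 − r_tgt)] = 0.944 × 0.1827 / (0.8173 × 0.056) ≈ 3.7683
Required items = 3.7683 × 46 = 173.34, so 174 items.

174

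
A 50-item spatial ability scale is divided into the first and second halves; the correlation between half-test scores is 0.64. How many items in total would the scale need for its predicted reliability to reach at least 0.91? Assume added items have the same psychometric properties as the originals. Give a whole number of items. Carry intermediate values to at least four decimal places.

143

Corrected full-test reliability: r_full = 2 × 0.64 / (1 + 0.64) ≈ 0.7805
Solve Spearman-Brown for n: n = 0.91(1 − 0.7805) / [0.7805(1 − 0.91)] = 2.8435
Required items = 2.8435 × 50 = 142.18, so 143 items.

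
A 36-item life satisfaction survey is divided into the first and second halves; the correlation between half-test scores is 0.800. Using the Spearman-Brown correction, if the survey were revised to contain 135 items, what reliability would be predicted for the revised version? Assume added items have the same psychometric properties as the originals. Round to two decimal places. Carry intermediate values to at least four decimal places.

0.97

First correct the split-half correlation to full-test reliability: r_full = 2 × 0.800 / (1 + 0.800) ≈ 0.8889
Then adjust to 135 items: n = 135/36 = 3.7500
r_new = n·r_full / (1 + (n − 1)·r_full) = 3.3334 / 3.4445 ≈ 0.9677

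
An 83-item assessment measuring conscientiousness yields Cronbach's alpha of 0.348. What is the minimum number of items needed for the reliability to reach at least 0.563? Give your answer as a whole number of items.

201

n = 0.563(1 − 0.348) / [0.348(1 − 0.563)]
  = 0.367076 / 0.152076 = 2.4138
So the test needs 2.4138 × 83 ≈ 200.35 items; rounding up, 201.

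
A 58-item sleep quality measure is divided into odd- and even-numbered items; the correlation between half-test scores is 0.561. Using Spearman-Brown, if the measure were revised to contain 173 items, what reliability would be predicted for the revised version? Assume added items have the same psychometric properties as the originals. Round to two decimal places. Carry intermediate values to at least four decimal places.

0.88

Spearman-Brown correction (n = 2): r_full = 2·0.561/(1 + 0.561) = 0.7188
Then adjust to 173 items: n = 173/58 = 2.9828
r_new = n·r_full / (1 + (n − 1)·r_full) = 2.1440 / 2.4252 ≈ 0.8841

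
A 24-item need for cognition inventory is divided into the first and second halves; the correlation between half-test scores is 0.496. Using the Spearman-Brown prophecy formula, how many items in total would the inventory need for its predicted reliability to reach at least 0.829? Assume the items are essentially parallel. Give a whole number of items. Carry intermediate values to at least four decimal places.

Corrected full-test reliability: r_full = 2 × 0.496 / (1 + 0.496) ≈ 0.6631
n = r_tgt(1 − r_full) / [r_full(1 − r_tgt)] = 0.829 × 0.3369 / (0.6631 × 0.171) ≈ 2.4631
Items = 2.4631 × 24 ≈ 59.11 → 60

60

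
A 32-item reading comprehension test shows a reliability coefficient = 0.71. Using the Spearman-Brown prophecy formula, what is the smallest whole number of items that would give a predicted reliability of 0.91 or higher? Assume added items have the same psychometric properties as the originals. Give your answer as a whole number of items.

Spearman-Brown solved for the length factor n:
n = r*(1 − r) / [ r (1 − r*) ]
n = [0.91 × 0.29] / [0.71 × 0.09]
n = 0.2639 / 0.0639 ≈ 4.1299
So the test needs 4.1299 × 32 ≈ 132.16 items; rounding up, 133.

133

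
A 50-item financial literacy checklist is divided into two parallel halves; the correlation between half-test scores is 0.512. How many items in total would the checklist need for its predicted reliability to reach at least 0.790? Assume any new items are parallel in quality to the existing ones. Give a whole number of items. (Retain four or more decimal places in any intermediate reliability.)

90

r_full = 2(0.512)/(1 + 0.512) = 0.6772
n = r_tgt(1 − r_full) / [r_full(1 − r_tgt)] = 0.790 × 0.3228 / (0.6772 × 0.210) ≈ 1.7932
Items = 1.7932 × 50 ≈ 89.66 → 90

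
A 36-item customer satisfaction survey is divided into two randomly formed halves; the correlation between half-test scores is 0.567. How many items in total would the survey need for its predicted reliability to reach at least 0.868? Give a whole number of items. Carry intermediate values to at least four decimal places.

Corrected full-test reliability: r_full = 2 × 0.567 / (1 + 0.567) ≈ 0.7237
Solve Spearman-Brown for n: n = 0.868(1 − 0.7237) / [0.7237(1 − 0.868)] = 2.5105
Required items = 2.5105 × 36 = 90.38, so 91 items.

91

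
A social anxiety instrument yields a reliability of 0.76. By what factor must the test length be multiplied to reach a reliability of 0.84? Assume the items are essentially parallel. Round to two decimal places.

n = 0.84(1 − 0.76) / [0.76(1 − 0.84)]
n = 0.2016 / 0.1216 ≈ 1.6579

1.66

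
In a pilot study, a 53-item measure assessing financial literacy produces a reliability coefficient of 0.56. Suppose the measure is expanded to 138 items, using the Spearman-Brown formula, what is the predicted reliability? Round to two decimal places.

0.77

Length ratio n = 138/53 = 2.6038
r_new = 2.6038·0.56 / [1 + (2.6038 − 1)·0.56]
     = 1.4581 / 1.8981 = 0.7682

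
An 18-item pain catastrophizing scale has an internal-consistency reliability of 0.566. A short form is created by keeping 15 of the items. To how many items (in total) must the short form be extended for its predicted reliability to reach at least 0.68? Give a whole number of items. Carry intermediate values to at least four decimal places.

30

First, r for the 15-item form: n = 15/18 = 0.8333, so r_15 = 0.8333·0.566/(1 + (0.8333 − 1)·0.566) = 0.5208
Length factor from the short form to reach 0.68: n' = 0.68(1 − 0.5208) / [0.5208(1 − 0.68)] ≈ 1.9553
Items = 1.9553 × 15 ≈ 29.33 → 30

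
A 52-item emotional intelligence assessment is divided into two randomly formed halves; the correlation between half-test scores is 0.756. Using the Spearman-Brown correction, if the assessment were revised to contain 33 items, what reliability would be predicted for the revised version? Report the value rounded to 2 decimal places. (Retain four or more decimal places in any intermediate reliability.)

Spearman-Brown correction (n = 2): r_full = 2·0.756/(1 + 0.756) = 0.8610
Then adjust to 33 items: n = 33/52 = 0.6346
r_new = n·r_full / (1 + (n − 1)·r_full) = 0.5464 / 0.6854 ≈ 0.7972

0.80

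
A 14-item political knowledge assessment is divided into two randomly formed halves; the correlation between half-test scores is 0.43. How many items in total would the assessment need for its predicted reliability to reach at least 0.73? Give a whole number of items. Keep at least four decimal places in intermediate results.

26

Corrected full-test reliability: r_full = 2 × 0.43 / (1 + 0.43) ≈ 0.6014
Solve Spearman-Brown for n: n = 0.73(1 − 0.6014) / [0.6014(1 − 0.73)] = 1.7920
Items = 1.7920 × 14 ≈ 25.09 → 26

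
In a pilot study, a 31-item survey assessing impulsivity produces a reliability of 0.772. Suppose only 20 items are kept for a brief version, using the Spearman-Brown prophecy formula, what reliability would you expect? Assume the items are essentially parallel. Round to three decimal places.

0.686

n = 20/31 = 0.6452
r_new = 0.6452·0.772 / [1 + (0.6452 − 1)·0.772]
r_new = 0.4981 / 0.7261 ≈ 0.6860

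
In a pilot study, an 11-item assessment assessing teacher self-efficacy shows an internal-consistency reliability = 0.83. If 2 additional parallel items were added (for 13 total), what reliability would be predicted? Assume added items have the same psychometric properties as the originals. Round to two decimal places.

0.85

n = 13/11 = 1.1818
By Spearman-Brown, r_new = n r / (1 + (n − 1) r).
r_new = 1.1818·0.83 / [1 + (1.1818 − 1)·0.83]
r_new = 0.9809 / 1.1509 ≈ 0.8523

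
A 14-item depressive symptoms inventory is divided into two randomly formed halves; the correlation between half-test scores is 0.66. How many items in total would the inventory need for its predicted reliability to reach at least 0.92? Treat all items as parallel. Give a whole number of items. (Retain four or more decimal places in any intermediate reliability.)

42

r_full = 2(0.66)/(1 + 0.66) = 0.7952
n = r_tgt(1 − r_full) / [r_full(1 − r_tgt)] = 0.92 × 0.2048 / (0.7952 × 0.08) ≈ 2.9618
Required items = 2.9618 × 14 = 41.47, so 42 items.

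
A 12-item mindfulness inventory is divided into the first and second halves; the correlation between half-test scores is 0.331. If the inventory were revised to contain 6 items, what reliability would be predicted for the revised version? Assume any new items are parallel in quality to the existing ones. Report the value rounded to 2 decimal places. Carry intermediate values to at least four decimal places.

0.33

Spearman-Brown correction (n = 2): r_full = 2·0.331/(1 + 0.331) = 0.4974
Then adjust to 6 items: n = 6/12 = 0.5000
r_new = n·r_full / (1 + (n − 1)·r_full) = 0.2487 / 0.7513 ≈ 0.3310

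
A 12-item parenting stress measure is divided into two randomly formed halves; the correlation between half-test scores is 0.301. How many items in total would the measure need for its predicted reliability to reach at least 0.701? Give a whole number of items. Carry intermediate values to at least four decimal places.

33

r_full = 2(0.301)/(1 + 0.301) = 0.4627
Solve Spearman-Brown for n: n = 0.701(1 − 0.4627) / [0.4627(1 − 0.701)] = 2.7225
Items = 2.7225 × 12 ≈ 32.67 → 33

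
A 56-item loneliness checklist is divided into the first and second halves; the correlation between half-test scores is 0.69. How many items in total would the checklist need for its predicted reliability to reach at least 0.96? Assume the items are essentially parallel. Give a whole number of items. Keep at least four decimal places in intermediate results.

302

r_full = 2(0.69)/(1 + 0.69) = 0.8166
n = r_tgt(1 − r_full) / [r_full(1 − r_tgt)] = 0.96 × 0.1834 / (0.8166 × 0.04) ≈ 5.3902
Required items = 5.3902 × 56 = 301.85, so 302 items.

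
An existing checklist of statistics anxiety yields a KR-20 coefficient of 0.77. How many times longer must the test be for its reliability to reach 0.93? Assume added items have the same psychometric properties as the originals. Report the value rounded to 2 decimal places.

3.97

n = 0.93(1 − 0.77) / [0.77(1 − 0.93)]
  = 0.2139 / 0.0539 = 3.9685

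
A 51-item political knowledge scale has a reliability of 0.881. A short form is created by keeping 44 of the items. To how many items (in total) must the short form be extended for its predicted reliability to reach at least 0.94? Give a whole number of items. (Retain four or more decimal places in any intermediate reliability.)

First, r for the 44-item form: n = 44/51 = 0.8627, so r_44 = 0.8627·0.881/(1 + (0.8627 − 1)·0.881) = 0.8646
Then solve for n' with r_old = 0.8646, r_target = 0.94: n' = 0.94(1 − 0.8646)/[0.8646(1 − 0.94)] = 2.4535
Items = 2.4535 × 44 ≈ 107.95 → 108

108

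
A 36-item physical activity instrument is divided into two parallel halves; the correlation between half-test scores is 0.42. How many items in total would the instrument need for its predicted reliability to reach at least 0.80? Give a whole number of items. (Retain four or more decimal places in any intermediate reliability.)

100

Corrected full-test reliability: r_full = 2 × 0.42 / (1 + 0.42) ≈ 0.5915
Solve Spearman-Brown for n: n = 0.80(1 − 0.5915) / [0.5915(1 − 0.80)] = 2.7625
Items = 2.7625 × 36 ≈ 99.45 → 100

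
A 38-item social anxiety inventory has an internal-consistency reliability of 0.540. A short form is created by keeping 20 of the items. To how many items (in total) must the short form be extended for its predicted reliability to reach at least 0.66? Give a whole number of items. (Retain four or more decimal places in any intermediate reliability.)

First, r for the 20-item form: n = 20/38 = 0.5263, so r_20 = 0.5263·0.540/(1 + (0.5263 − 1)·0.540) = 0.3819
Then solve for n' with r_old = 0.3819, r_target = 0.66: n' = 0.66(1 − 0.3819)/[0.3819(1 − 0.66)] = 3.1418
Items = 3.1418 × 20 ≈ 62.84 → 63

63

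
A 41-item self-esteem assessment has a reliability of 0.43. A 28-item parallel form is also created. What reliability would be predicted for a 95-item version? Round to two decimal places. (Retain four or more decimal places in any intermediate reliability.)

0.64

The 28-item form is not needed; work directly from the 41-item form with n = 95/41 = 2.3171.
r_{95} = n·r / (1 + (n − 1)·r) = 0.9964 / 1.5664 ≈ 0.6361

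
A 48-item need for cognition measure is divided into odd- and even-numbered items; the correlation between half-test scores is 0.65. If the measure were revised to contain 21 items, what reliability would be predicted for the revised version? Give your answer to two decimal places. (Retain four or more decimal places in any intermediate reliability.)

0.62

First correct the split-half correlation to full-test reliability: r_full = 2 × 0.65 / (1 + 0.65) ≈ 0.7879
Length factor from 48 to 21 items: n = 21/48 = 0.4375
r_new = n·r_full / (1 + (n − 1)·r_full) = 0.3447 / 0.5568 ≈ 0.6191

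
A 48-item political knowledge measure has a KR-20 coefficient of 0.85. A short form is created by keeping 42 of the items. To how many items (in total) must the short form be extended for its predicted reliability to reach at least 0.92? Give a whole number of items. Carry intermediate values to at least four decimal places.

98

Short-form reliability: n = 42/48 = 0.8750; r_42 = n·r/(1+(n−1)r) ≈ 0.8322
Then solve for n' with r_old = 0.8322, r_target = 0.92: n' = 0.92(1 − 0.8322)/[0.8322(1 − 0.92)] = 2.3188
Items = 2.3188 × 42 ≈ 97.39 → 98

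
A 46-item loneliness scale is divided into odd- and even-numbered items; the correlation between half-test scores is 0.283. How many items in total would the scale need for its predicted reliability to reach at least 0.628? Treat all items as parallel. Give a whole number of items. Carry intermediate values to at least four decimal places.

99

r_full = 2(0.283)/(1 + 0.283) = 0.4412
n = r_tgt(1 − r_full) / [r_full(1 − r_tgt)] = 0.628 × 0.5588 / (0.4412 × 0.372) ≈ 2.1381
Required items = 2.1381 × 46 = 98.35, so 99 items.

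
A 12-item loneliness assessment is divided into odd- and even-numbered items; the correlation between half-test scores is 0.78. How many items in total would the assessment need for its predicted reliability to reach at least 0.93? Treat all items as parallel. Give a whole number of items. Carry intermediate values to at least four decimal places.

23

r_full = 2(0.78)/(1 + 0.78) = 0.8764
n = r_tgt(1 − r_full) / [r_full(1 − r_tgt)] = 0.93 × 0.1236 / (0.8764 × 0.07) ≈ 1.8737
Required items = 1.8737 × 12 = 22.48, so 23 items.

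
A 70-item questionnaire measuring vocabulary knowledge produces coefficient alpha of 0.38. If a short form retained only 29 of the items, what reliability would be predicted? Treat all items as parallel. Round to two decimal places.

0.20

The new length is 29/70 = 0.4143 times the old.
Spearman-Brown: r_new = n·r / (1 + (n − 1)·r)
r_new = 0.4143·0.38 / [1 + (0.4143 − 1)·0.38]
r_new = 0.1574 / 0.7774 ≈ 0.2025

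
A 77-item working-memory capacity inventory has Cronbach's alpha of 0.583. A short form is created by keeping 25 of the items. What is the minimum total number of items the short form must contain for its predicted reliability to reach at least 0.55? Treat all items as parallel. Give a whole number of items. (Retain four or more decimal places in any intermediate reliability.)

First, r for the 25-item form: n = 25/77 = 0.3247, so r_25 = 0.3247·0.583/(1 + (0.3247 − 1)·0.583) = 0.3122
Then solve for n' with r_old = 0.3122, r_target = 0.55: n' = 0.55(1 − 0.3122)/[0.3122(1 − 0.55)] = 2.6926
Items = 2.6926 × 25 ≈ 67.31 → 68

68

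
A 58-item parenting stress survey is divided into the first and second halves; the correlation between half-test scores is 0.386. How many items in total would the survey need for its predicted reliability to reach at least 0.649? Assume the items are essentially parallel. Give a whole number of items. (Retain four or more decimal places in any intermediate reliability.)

Corrected full-test reliability: r_full = 2 × 0.386 / (1 + 0.386) ≈ 0.5570
Solve Spearman-Brown for n: n = 0.649(1 − 0.5570) / [0.5570(1 − 0.649)] = 1.4706
Items = 1.4706 × 58 ≈ 85.29 → 86

86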